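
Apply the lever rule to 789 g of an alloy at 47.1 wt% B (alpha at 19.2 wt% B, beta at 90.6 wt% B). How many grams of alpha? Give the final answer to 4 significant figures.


f_alpha = (C_beta - C0) / (C_beta - C_alpha)
f_alpha = (90.6 - 47.1) / (90.6 - 19.2) = 0.609244
m_alpha = f_alpha * m_total = 0.609244 * 789 = 480.7 g


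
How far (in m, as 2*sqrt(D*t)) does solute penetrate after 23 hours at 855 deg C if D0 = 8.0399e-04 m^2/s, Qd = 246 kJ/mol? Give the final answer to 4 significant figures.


Step 1: D = D0 * exp(-Qd/(R*T))
T = 1128.15 K
D = 8.0399e-04 * exp(-246e3 / (8.314 * 1128.15)) = 3.27158e-15 m^2/s
Step 2: L = 2*sqrt(D*t)
t = 23 h = 82800 s
L = 2*sqrt(3.27158e-15 * 82800) = 3.292e-05 m


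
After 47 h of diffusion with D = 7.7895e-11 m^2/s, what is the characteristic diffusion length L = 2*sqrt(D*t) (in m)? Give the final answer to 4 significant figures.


t = 47 hr = 169200 s
Diffusion length = 2*sqrt(D*t)
= 2*sqrt(7.7895e-11 * 169200)
= 7.261e-03 m


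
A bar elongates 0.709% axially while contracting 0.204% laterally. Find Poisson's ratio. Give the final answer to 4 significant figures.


nu = -epsilon_lat / epsilon_axial
Lateral strain is contraction (negative), so using magnitudes:
nu = 0.204 / 0.709
nu = 0.2877


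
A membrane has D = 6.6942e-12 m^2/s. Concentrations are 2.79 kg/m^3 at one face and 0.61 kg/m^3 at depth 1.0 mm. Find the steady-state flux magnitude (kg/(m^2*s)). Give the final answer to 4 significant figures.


J = -D * (dC/dx) = D * (C1 - C2) / dx
J = 6.6942e-12 * (2.79 - 0.61) / 1e-03
J = 1.459e-08 kg/(m^2*s)


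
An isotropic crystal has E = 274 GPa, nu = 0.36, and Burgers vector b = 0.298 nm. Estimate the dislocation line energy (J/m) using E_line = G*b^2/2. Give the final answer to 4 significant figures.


Step 1: G = E / (2*(1+nu))
G = 274 / (2*(1+0.36)) = 100.735 GPa = 1.00735e+11 Pa
Step 2: E_line = G*b^2/2
b = 0.298 nm = 2.98e-10 m
E_line = 0.5 * 1.00735e+11 * (2.98e-10)^2 = 4.473e-09 J/m


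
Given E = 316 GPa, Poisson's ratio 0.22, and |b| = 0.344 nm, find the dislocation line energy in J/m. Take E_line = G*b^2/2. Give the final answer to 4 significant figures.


Step 1: G = E / (2*(1+nu))
G = 316 / (2*(1+0.22)) = 129.508 GPa = 1.29508e+11 Pa
Step 2: E_line = G*b^2/2
b = 0.344 nm = 3.44e-10 m
E_line = 0.5 * 1.29508e+11 * (3.44e-10)^2 = 7.663e-09 J/m


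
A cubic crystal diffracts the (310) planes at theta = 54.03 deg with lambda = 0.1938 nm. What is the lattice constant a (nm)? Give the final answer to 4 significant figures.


d = lambda / (2*sin(theta))
d = 0.1938 / (2*sin(54.03 deg))
d = 0.119729 nm
a = d * sqrt(h^2+k^2+l^2) = 0.119729 * sqrt(10)
a = 0.3786 nm


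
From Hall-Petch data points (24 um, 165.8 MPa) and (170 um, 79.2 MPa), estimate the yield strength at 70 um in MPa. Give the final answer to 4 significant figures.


sigma_y = sigma0 + k / sqrt(d)
1/sqrt(d1) = 1/sqrt(2.4e-05) = 204.124;  1/sqrt(d2) = 76.6965
k = (sigma1 - sigma2) / (1/sqrt(d1) - 1/sqrt(d2)) = (165.8 - 79.2) / (204.124 - 76.6965) = 0.679601 MPa*m^0.5
sigma0 = sigma1 - k/sqrt(d1) = 165.8 - 0.679601*204.124 = 27.077 MPa
sigma_y(d3) = 27.077 + 0.679601 / sqrt(7e-05) = 108.3 MPa


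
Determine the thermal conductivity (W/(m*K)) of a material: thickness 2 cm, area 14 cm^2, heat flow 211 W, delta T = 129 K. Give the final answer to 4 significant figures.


k = Q*L / (A*dT)
L = 0.02 m, A = 1.4e-03 m^2
k = 211 * 0.02 / (1.4e-03 * 129)
k = 23.37 W/(m*K)


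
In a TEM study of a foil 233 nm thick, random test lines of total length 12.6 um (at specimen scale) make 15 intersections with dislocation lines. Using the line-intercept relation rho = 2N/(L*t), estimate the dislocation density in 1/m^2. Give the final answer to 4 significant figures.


rho = 2N / (L * t)
L = 12.6 um = 1.26e-05 m, t = 233 nm = 2.33e-07 m
rho = 2 * 15 / (1.26e-05 * 2.33e-07)
rho = 1.022e+13 1/m^2


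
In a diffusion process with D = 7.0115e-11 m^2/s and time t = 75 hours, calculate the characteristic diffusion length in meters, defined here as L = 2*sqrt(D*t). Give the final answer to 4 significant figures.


t = 75 hr = 270000 s
Diffusion length = 2*sqrt(D*t)
= 2*sqrt(7.0115e-11 * 270000)
= 8.702e-03 m


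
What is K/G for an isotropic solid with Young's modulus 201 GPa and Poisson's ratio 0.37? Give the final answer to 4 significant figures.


G = E / (2*(1+nu))
G = 201 / (2*(1+0.37)) = 73.3577 GPa
K = E / (3*(1-2*nu))
K = 201 / (3*(1-2*0.37)) = 257.692 GPa
K/G = 257.692 / 73.3577 = 3.513


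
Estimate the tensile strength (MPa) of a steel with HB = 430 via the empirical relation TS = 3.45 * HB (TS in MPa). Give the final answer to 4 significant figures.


TS (MPa) = 3.45 * HB
TS = 3.45 * 430
TS = 1484 MPa


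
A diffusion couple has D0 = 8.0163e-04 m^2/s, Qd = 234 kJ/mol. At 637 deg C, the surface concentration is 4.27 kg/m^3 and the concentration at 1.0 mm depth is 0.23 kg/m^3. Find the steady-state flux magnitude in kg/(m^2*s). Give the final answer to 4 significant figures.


Step 1: D = D0 * exp(-Qd/(R*T))
T = 637 + 273.15 = 910.15 K
D = 8.0163e-04 * exp(-234e3 / (8.314 * 910.15)) = 2.97809e-17 m^2/s
Step 2: J = D * (C1 - C2) / dx
J = 2.97809e-17 * (4.27 - 0.23) / 1e-03
J = 1.203e-13 kg/(m^2*s)


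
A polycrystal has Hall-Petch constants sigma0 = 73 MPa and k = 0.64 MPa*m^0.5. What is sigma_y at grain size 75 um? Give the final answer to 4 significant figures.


sigma_y = sigma0 + k / sqrt(d)
d = 75 um = 7.5e-05 m
sigma_y = 73 + 0.64 / sqrt(7.5e-05)
sigma_y = 146.9 MPa


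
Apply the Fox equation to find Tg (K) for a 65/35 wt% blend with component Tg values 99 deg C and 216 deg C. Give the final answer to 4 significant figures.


1/Tg = w1/Tg1 + w2/Tg2 (in Kelvin)
Tg1 = 372.15 K, Tg2 = 489.15 K
1/Tg = 0.65/372.15 + 0.35/489.15
Tg = 406.2 K


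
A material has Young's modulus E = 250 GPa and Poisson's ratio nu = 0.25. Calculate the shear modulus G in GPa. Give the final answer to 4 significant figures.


G = E / (2*(1+nu))
G = 250 / (2*(1+0.25))
G = 100 GPa


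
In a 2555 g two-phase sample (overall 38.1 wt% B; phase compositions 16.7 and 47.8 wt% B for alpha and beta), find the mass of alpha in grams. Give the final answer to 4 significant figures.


f_alpha = (C_beta - C0) / (C_beta - C_alpha)
f_alpha = (47.8 - 38.1) / (47.8 - 16.7) = 0.311897
m_alpha = f_alpha * m_total = 0.311897 * 2555 = 796.9 g


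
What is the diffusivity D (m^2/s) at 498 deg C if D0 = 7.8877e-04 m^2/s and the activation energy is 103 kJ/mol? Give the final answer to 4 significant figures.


D = D0 * exp(-Qd / (R*T))
T = 771.15 K
D = 7.8877e-04 * exp(-103e3 / (8.314 * 771.15))
D = 8.315e-11 m^2/s


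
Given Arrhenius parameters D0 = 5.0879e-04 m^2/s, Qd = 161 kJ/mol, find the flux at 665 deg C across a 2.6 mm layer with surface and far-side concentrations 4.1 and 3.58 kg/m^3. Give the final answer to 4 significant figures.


Step 1: D = D0 * exp(-Qd/(R*T))
T = 665 + 273.15 = 938.15 K
D = 5.0879e-04 * exp(-161e3 / (8.314 * 938.15)) = 5.52079e-13 m^2/s
Step 2: J = D * (C1 - C2) / dx
J = 5.52079e-13 * (4.1 - 3.58) / 2.6e-03
J = 1.104e-10 kg/(m^2*s)


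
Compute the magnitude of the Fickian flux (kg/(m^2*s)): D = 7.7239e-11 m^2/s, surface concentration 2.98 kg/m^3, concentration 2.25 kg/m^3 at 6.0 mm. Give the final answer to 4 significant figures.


J = -D * (dC/dx) = D * (C1 - C2) / dx
J = 7.7239e-11 * (2.98 - 2.25) / 6e-03
J = 9.397e-09 kg/(m^2*s)


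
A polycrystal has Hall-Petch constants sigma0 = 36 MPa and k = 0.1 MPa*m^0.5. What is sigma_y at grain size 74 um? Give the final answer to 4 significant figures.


sigma_y = sigma0 + k / sqrt(d)
d = 74 um = 7.4e-05 m
sigma_y = 36 + 0.1 / sqrt(7.4e-05)
sigma_y = 47.62 MPa


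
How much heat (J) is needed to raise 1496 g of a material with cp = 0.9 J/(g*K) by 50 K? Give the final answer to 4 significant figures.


Q = m * cp * dT
Q = 1496 * 0.9 * 50
Q = 67320 J


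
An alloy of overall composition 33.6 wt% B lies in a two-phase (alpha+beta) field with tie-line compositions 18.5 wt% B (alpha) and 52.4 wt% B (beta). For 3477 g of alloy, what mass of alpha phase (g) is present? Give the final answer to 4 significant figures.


f_alpha = (C_beta - C0) / (C_beta - C_alpha)
f_alpha = (52.4 - 33.6) / (52.4 - 18.5) = 0.554572
m_alpha = f_alpha * m_total = 0.554572 * 3477 = 1928 g


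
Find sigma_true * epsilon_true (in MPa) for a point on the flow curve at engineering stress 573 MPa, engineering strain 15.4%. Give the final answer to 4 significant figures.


sigma_true = sigma_eng * (1 + epsilon_eng)
sigma_true = 573 * (1 + 0.154) = 661.242 MPa
epsilon_true = ln(1 + epsilon_eng)
epsilon_true = ln(1 + 0.154) = 0.143234
sigma_true * epsilon_true = 661.242 * 0.143234 = 94.71 MPa


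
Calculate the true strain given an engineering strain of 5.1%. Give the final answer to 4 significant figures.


epsilon_true = ln(1 + epsilon_eng)
epsilon_true = ln(1 + 0.051)
epsilon_true = 0.04974


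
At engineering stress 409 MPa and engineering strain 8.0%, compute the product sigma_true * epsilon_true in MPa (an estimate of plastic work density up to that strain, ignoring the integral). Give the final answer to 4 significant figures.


sigma_true = sigma_eng * (1 + epsilon_eng)
sigma_true = 409 * (1 + 0.08) = 441.72 MPa
epsilon_true = ln(1 + epsilon_eng)
epsilon_true = ln(1 + 0.08) = 0.076961
sigma_true * epsilon_true = 441.72 * 0.076961 = 34 MPa


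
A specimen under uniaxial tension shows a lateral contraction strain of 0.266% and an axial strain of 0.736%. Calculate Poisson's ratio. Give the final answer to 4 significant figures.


nu = -epsilon_lat / epsilon_axial
Lateral strain is contraction (negative), so using magnitudes:
nu = 0.266 / 0.736
nu = 0.3614


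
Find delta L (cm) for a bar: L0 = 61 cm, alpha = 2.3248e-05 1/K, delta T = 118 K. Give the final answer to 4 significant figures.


dL = L0 * alpha * dT
dL = 61 * 2.3248e-05 * 118
dL = 0.1673 cm


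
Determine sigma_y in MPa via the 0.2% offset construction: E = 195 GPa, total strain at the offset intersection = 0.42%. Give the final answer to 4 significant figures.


Offset strain = 0.002
Elastic strain at yield = total_strain - offset = 4.2e-03 - 0.002 = 2.2e-03
sigma_y = E * elastic_strain = 195000 * 2.2e-03
sigma_y = 429 MPa


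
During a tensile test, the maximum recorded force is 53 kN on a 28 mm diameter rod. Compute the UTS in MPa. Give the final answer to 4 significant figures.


A0 = pi*(d/2)^2 = pi*(28/2)^2 = 615.752 mm^2
UTS = F_max / A0 = 53*1000 / 615.752
UTS = 86.07 MPa


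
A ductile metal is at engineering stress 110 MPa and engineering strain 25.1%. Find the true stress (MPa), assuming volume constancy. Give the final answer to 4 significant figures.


sigma_true = sigma_eng * (1 + epsilon_eng)
sigma_true = 110 * (1 + 0.251)
sigma_true = 137.6 MPa


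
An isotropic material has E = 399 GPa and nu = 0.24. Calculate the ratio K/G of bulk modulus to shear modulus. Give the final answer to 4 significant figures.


G = E / (2*(1+nu))
G = 399 / (2*(1+0.24)) = 160.887 GPa
K = E / (3*(1-2*nu))
K = 399 / (3*(1-2*0.24)) = 255.769 GPa
K/G = 255.769 / 160.887 = 1.59


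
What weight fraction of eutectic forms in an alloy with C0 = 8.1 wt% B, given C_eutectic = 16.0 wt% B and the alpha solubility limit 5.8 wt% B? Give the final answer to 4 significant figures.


f_primary = (C_e - C0) / (C_e - C_alpha_max)
f_primary = (16.0 - 8.1) / (16.0 - 5.8)
f_primary = 0.77451
f_eutectic = 1 - 0.77451 = 0.2255


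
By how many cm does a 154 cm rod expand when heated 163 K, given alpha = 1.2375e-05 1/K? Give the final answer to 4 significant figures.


dL = L0 * alpha * dT
dL = 154 * 1.2375e-05 * 163
dL = 0.3106 cm


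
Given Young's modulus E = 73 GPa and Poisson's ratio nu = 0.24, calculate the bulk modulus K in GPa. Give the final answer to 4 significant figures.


K = E / (3*(1-2*nu))
K = 73 / (3*(1-2*0.24))
K = 46.79 GPa


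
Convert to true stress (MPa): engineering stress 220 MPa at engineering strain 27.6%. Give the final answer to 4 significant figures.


sigma_true = sigma_eng * (1 + epsilon_eng)
sigma_true = 220 * (1 + 0.276)
sigma_true = 280.7 MPa


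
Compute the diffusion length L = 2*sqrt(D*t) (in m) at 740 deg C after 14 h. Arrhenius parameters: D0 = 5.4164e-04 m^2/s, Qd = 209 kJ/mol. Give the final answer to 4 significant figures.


Step 1: D = D0 * exp(-Qd/(R*T))
T = 1013.15 K
D = 5.4164e-04 * exp(-209e3 / (8.314 * 1013.15)) = 9.07774e-15 m^2/s
Step 2: L = 2*sqrt(D*t)
t = 14 h = 50400 s
L = 2*sqrt(9.07774e-15 * 50400) = 4.278e-05 m


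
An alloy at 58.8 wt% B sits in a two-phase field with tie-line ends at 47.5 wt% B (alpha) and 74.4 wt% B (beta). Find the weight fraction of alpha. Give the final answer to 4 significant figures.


f_alpha = (C_beta - C0) / (C_beta - C_alpha)
f_alpha = (74.4 - 58.8) / (74.4 - 47.5)
f_alpha = 0.5799


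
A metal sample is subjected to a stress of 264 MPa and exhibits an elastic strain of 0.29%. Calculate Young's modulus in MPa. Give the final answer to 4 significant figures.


E = sigma / epsilon
epsilon = 0.29% = 2.9e-03
E = 264 / 2.9e-03
E = 91030 MPa


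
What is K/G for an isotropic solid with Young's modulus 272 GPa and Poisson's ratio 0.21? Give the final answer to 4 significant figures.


G = E / (2*(1+nu))
G = 272 / (2*(1+0.21)) = 112.397 GPa
K = E / (3*(1-2*nu))
K = 272 / (3*(1-2*0.21)) = 156.322 GPa
K/G = 156.322 / 112.397 = 1.391


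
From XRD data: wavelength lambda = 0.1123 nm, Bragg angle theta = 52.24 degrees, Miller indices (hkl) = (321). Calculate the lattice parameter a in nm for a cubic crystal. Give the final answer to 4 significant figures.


d = lambda / (2*sin(theta))
d = 0.1123 / (2*sin(52.24 deg))
d = 0.0710236 nm
a = d * sqrt(h^2+k^2+l^2) = 0.0710236 * sqrt(14)
a = 0.2657 nm


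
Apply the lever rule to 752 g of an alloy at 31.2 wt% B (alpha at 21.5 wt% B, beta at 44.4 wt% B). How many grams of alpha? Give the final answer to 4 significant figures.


f_alpha = (C_beta - C0) / (C_beta - C_alpha)
f_alpha = (44.4 - 31.2) / (44.4 - 21.5) = 0.576419
m_alpha = f_alpha * m_total = 0.576419 * 752 = 433.5 g


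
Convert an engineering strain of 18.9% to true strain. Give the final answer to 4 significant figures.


epsilon_true = ln(1 + epsilon_eng)
epsilon_true = ln(1 + 0.189)
epsilon_true = 0.1731


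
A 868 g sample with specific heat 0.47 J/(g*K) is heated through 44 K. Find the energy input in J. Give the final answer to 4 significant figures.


Q = m * cp * dT
Q = 868 * 0.47 * 44
Q = 17950 J


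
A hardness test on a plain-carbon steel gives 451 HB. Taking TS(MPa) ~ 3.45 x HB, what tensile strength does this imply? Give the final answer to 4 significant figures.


TS (MPa) = 3.45 * HB
TS = 3.45 * 451
TS = 1556 MPa


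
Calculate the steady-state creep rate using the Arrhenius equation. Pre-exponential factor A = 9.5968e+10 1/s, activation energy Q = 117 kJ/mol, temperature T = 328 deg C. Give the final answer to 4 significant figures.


rate = A * exp(-Q / (R*T))
T = 328 + 273.15 = 601.15 K
rate = 9.5968e+10 * exp(-117e3 / (8.314 * 601.15))
rate = 6.539 1/s


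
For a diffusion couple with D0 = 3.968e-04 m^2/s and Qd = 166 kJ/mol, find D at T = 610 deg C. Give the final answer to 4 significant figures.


D = D0 * exp(-Qd / (R*T))
T = 883.15 K
D = 3.968e-04 * exp(-166e3 / (8.314 * 883.15))
D = 6.026e-14 m^2/s


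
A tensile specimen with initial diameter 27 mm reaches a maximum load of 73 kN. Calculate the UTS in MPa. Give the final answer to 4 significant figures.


A0 = pi*(d/2)^2 = pi*(27/2)^2 = 572.555 mm^2
UTS = F_max / A0 = 73*1000 / 572.555
UTS = 127.5 MPa


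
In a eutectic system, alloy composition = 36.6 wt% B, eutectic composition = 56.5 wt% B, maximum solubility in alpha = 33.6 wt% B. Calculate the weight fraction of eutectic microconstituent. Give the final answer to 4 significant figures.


f_primary = (C_e - C0) / (C_e - C_alpha_max)
f_primary = (56.5 - 36.6) / (56.5 - 33.6)
f_primary = 0.868996
f_eutectic = 1 - 0.868996 = 0.131


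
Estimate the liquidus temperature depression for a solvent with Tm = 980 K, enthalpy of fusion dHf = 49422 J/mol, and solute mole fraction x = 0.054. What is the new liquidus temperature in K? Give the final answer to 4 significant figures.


dT = R*Tm^2*x / dHf
dT = 8.314 * 980^2 * 0.054 / 49422
dT = 8.7244 K
T_new = 980 - 8.7244 = 971.3 K


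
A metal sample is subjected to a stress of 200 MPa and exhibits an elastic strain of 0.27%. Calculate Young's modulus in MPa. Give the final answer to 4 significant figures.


E = sigma / epsilon
epsilon = 0.27% = 2.7e-03
E = 200 / 2.7e-03
E = 74070 MPa


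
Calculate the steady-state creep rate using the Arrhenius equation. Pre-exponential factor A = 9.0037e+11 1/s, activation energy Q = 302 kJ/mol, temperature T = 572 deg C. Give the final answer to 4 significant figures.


rate = A * exp(-Q / (R*T))
T = 572 + 273.15 = 845.15 K
rate = 9.0037e+11 * exp(-302e3 / (8.314 * 845.15))
rate = 1.944e-07 1/s


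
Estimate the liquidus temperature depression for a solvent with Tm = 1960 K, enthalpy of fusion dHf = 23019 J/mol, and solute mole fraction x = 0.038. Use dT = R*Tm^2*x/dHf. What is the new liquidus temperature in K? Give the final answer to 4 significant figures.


dT = R*Tm^2*x / dHf
dT = 8.314 * 1960^2 * 0.038 / 23019
dT = 52.7253 K
T_new = 1960 - 52.7253 = 1907 K


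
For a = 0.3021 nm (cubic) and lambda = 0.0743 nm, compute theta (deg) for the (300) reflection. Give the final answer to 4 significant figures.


d = a / sqrt(h^2+k^2+l^2)
d = 0.3021 / sqrt(9) = 0.1007 nm
lambda = 2*d*sin(theta)  =>  sin(theta) = lambda / (2*d)
sin(theta) = 0.0743 / (2 * 0.1007) = 0.368918
theta = 21.65 deg


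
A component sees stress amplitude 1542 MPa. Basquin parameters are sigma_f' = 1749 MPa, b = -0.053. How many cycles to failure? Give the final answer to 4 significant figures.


sigma_a = sigma_f' * (2*Nf)^b
2*Nf = (sigma_a / sigma_f')^(1/b)
2*Nf = (1542 / 1749)^(1/-0.053)
2*Nf = 10.7691
Nf = 5.385 cycles


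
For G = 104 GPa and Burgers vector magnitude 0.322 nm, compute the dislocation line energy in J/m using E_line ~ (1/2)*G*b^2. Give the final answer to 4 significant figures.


E = G*b^2/2
b = 0.322 nm = 3.22e-10 m
G = 104 GPa = 1.04e+11 Pa
E = 0.5 * 1.04e+11 * (3.22e-10)^2
E = 5.392e-09 J/m


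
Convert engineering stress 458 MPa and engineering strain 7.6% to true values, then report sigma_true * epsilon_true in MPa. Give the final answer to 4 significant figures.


sigma_true = sigma_eng * (1 + epsilon_eng)
sigma_true = 458 * (1 + 0.076) = 492.808 MPa
epsilon_true = ln(1 + epsilon_eng)
epsilon_true = ln(1 + 0.076) = 0.0732505
sigma_true * epsilon_true = 492.808 * 0.0732505 = 36.1 MPa


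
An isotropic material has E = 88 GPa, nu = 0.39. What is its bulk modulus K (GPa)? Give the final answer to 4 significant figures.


K = E / (3*(1-2*nu))
K = 88 / (3*(1-2*0.39))
K = 133.3 GPa


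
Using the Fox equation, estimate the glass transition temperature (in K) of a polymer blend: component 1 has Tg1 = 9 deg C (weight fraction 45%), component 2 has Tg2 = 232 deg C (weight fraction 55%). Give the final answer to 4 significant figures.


1/Tg = w1/Tg1 + w2/Tg2 (in Kelvin)
Tg1 = 282.15 K, Tg2 = 505.15 K
1/Tg = 0.45/282.15 + 0.55/505.15
Tg = 372.6 K


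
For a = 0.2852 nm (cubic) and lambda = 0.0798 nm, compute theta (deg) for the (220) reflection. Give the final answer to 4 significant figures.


d = a / sqrt(h^2+k^2+l^2)
d = 0.2852 / sqrt(8) = 0.100833 nm
lambda = 2*d*sin(theta)  =>  sin(theta) = lambda / (2*d)
sin(theta) = 0.0798 / (2 * 0.100833) = 0.395702
theta = 23.31 deg


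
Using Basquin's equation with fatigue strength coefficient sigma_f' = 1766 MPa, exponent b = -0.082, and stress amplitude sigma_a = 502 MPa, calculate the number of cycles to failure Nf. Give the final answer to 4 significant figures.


sigma_a = sigma_f' * (2*Nf)^b
2*Nf = (sigma_a / sigma_f')^(1/b)
2*Nf = (502 / 1766)^(1/-0.082)
2*Nf = 4.59236e+06
Nf = 2.296e+06 cycles


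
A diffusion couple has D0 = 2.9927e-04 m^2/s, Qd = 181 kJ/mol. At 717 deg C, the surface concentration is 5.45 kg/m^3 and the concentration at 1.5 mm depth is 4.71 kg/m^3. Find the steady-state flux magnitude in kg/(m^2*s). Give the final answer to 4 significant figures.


Step 1: D = D0 * exp(-Qd/(R*T))
T = 717 + 273.15 = 990.15 K
D = 2.9927e-04 * exp(-181e3 / (8.314 * 990.15)) = 8.45659e-14 m^2/s
Step 2: J = D * (C1 - C2) / dx
J = 8.45659e-14 * (5.45 - 4.71) / 1.5e-03
J = 4.172e-11 kg/(m^2*s)


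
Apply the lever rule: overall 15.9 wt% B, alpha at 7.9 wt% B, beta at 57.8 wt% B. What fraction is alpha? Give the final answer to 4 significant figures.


f_alpha = (C_beta - C0) / (C_beta - C_alpha)
f_alpha = (57.8 - 15.9) / (57.8 - 7.9)
f_alpha = 0.8397


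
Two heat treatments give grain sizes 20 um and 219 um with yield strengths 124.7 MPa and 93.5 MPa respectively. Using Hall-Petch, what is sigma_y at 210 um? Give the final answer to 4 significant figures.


sigma_y = sigma0 + k / sqrt(d)
1/sqrt(d1) = 1/sqrt(2e-05) = 223.607;  1/sqrt(d2) = 67.5737
k = (sigma1 - sigma2) / (1/sqrt(d1) - 1/sqrt(d2)) = (124.7 - 93.5) / (223.607 - 67.5737) = 0.199958 MPa*m^0.5
sigma0 = sigma1 - k/sqrt(d1) = 124.7 - 0.199958*223.607 = 79.9881 MPa
sigma_y(d3) = 79.9881 + 0.199958 / sqrt(2.1e-04) = 93.79 MPa


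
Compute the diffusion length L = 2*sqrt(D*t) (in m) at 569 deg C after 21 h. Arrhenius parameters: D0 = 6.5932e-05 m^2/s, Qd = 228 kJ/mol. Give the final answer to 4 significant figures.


Step 1: D = D0 * exp(-Qd/(R*T))
T = 842.15 K
D = 6.5932e-05 * exp(-228e3 / (8.314 * 842.15)) = 4.75125e-19 m^2/s
Step 2: L = 2*sqrt(D*t)
t = 21 h = 75600 s
L = 2*sqrt(4.75125e-19 * 75600) = 3.79e-07 m


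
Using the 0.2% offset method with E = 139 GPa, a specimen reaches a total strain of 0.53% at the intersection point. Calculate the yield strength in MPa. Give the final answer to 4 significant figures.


Offset strain = 0.002
Elastic strain at yield = total_strain - offset = 5.3e-03 - 0.002 = 3.3e-03
sigma_y = E * elastic_strain = 139000 * 3.3e-03
sigma_y = 458.7 MPa


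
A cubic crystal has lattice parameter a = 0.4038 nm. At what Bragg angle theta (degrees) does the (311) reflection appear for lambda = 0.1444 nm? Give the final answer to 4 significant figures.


d = a / sqrt(h^2+k^2+l^2)
d = 0.4038 / sqrt(11) = 0.12175 nm
lambda = 2*d*sin(theta)  =>  sin(theta) = lambda / (2*d)
sin(theta) = 0.1444 / (2 * 0.12175) = 0.593017
theta = 36.37 deg


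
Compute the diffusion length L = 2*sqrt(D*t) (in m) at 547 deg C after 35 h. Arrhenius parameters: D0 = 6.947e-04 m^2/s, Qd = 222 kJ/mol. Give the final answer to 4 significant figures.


Step 1: D = D0 * exp(-Qd/(R*T))
T = 820.15 K
D = 6.947e-04 * exp(-222e3 / (8.314 * 820.15)) = 5.03848e-18 m^2/s
Step 2: L = 2*sqrt(D*t)
t = 35 h = 126000 s
L = 2*sqrt(5.03848e-18 * 126000) = 1.594e-06 m


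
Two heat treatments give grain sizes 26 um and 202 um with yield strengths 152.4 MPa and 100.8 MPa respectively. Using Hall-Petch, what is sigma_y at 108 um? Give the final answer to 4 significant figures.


sigma_y = sigma0 + k / sqrt(d)
1/sqrt(d1) = 1/sqrt(2.6e-05) = 196.116;  1/sqrt(d2) = 70.3598
k = (sigma1 - sigma2) / (1/sqrt(d1) - 1/sqrt(d2)) = (152.4 - 100.8) / (196.116 - 70.3598) = 0.410317 MPa*m^0.5
sigma0 = sigma1 - k/sqrt(d1) = 152.4 - 0.410317*196.116 = 71.9302 MPa
sigma_y(d3) = 71.9302 + 0.410317 / sqrt(1.08e-04) = 111.4 MPa


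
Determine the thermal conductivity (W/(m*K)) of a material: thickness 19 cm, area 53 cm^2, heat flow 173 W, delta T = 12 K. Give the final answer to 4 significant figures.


k = Q*L / (A*dT)
L = 0.19 m, A = 5.3e-03 m^2
k = 173 * 0.19 / (5.3e-03 * 12)
k = 516.8 W/(m*K)


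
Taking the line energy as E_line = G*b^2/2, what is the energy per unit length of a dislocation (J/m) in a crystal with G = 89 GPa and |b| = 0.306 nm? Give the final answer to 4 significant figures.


E = G*b^2/2
b = 0.306 nm = 3.06e-10 m
G = 89 GPa = 8.9e+10 Pa
E = 0.5 * 8.9e+10 * (3.06e-10)^2
E = 4.167e-09 J/m


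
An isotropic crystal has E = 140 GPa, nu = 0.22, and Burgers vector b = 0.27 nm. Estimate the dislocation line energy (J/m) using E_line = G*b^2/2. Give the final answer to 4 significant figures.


Step 1: G = E / (2*(1+nu))
G = 140 / (2*(1+0.22)) = 57.377 GPa = 5.7377e+10 Pa
Step 2: E_line = G*b^2/2
b = 0.27 nm = 2.7e-10 m
E_line = 0.5 * 5.7377e+10 * (2.7e-10)^2 = 2.091e-09 J/m


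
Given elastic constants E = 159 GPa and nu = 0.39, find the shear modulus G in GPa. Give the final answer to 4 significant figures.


G = E / (2*(1+nu))
G = 159 / (2*(1+0.39))
G = 57.19 GPa


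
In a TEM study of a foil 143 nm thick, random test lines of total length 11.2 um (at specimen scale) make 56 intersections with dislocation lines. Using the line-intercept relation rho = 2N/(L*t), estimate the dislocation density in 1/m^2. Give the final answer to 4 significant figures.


rho = 2N / (L * t)
L = 11.2 um = 1.12e-05 m, t = 143 nm = 1.43e-07 m
rho = 2 * 56 / (1.12e-05 * 1.43e-07)
rho = 6.993e+13 1/m^2


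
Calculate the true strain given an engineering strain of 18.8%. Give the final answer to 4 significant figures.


epsilon_true = ln(1 + epsilon_eng)
epsilon_true = ln(1 + 0.188)
epsilon_true = 0.1723


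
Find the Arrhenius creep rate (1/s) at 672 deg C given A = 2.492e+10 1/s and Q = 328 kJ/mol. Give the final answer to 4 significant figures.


rate = A * exp(-Q / (R*T))
T = 672 + 273.15 = 945.15 K
rate = 2.492e+10 * exp(-328e3 / (8.314 * 945.15))
rate = 1.856e-08 1/s


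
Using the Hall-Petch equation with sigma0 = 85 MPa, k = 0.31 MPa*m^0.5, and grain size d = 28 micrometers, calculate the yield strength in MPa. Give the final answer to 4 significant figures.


sigma_y = sigma0 + k / sqrt(d)
d = 28 um = 2.8e-05 m
sigma_y = 85 + 0.31 / sqrt(2.8e-05)
sigma_y = 143.6 MPa


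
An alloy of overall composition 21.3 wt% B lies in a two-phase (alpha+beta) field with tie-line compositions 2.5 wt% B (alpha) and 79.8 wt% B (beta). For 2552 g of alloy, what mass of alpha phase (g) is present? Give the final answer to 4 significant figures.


f_alpha = (C_beta - C0) / (C_beta - C_alpha)
f_alpha = (79.8 - 21.3) / (79.8 - 2.5) = 0.756792
m_alpha = f_alpha * m_total = 0.756792 * 2552 = 1931 g


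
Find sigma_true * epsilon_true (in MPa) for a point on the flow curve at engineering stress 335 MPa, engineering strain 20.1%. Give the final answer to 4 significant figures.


sigma_true = sigma_eng * (1 + epsilon_eng)
sigma_true = 335 * (1 + 0.201) = 402.335 MPa
epsilon_true = ln(1 + epsilon_eng)
epsilon_true = ln(1 + 0.201) = 0.183155
sigma_true * epsilon_true = 402.335 * 0.183155 = 73.69 MPa


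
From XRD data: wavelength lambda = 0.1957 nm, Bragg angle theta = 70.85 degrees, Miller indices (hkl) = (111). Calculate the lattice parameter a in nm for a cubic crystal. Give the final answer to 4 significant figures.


d = lambda / (2*sin(theta))
d = 0.1957 / (2*sin(70.85 deg))
d = 0.103582 nm
a = d * sqrt(h^2+k^2+l^2) = 0.103582 * sqrt(3)
a = 0.1794 nm


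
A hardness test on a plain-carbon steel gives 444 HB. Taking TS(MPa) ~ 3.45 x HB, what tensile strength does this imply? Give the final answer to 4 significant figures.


TS (MPa) = 3.45 * HB
TS = 3.45 * 444
TS = 1532 MPa


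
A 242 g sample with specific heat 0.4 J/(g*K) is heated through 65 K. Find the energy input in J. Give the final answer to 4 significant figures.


Q = m * cp * dT
Q = 242 * 0.4 * 65
Q = 6292 J


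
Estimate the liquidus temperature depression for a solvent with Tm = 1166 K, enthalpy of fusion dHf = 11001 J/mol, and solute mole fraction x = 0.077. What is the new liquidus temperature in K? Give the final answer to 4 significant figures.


dT = R*Tm^2*x / dHf
dT = 8.314 * 1166^2 * 0.077 / 11001
dT = 79.1162 K
T_new = 1166 - 79.1162 = 1087 K


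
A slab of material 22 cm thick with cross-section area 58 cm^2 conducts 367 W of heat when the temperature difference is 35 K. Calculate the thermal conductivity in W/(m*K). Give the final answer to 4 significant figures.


k = Q*L / (A*dT)
L = 0.22 m, A = 5.8e-03 m^2
k = 367 * 0.22 / (5.8e-03 * 35)
k = 397.7 W/(m*K)


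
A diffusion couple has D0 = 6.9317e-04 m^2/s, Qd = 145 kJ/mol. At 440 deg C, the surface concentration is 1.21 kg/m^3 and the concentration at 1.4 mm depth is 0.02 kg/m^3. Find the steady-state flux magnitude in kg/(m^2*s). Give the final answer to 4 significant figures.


Step 1: D = D0 * exp(-Qd/(R*T))
T = 440 + 273.15 = 713.15 K
D = 6.9317e-04 * exp(-145e3 / (8.314 * 713.15)) = 1.65935e-14 m^2/s
Step 2: J = D * (C1 - C2) / dx
J = 1.65935e-14 * (1.21 - 0.02) / 1.4e-03
J = 1.41e-11 kg/(m^2*s)


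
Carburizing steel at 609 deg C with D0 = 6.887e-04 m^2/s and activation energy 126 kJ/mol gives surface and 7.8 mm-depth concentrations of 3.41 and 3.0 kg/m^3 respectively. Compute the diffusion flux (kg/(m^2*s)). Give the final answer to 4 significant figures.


Step 1: D = D0 * exp(-Qd/(R*T))
T = 609 + 273.15 = 882.15 K
D = 6.887e-04 * exp(-126e3 / (8.314 * 882.15)) = 2.38198e-11 m^2/s
Step 2: J = D * (C1 - C2) / dx
J = 2.38198e-11 * (3.41 - 3.0) / 7.8e-03
J = 1.252e-09 kg/(m^2*s)


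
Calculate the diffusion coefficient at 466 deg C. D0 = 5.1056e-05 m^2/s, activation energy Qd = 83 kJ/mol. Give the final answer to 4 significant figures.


D = D0 * exp(-Qd / (R*T))
T = 739.15 K
D = 5.1056e-05 * exp(-83e3 / (8.314 * 739.15))
D = 6.956e-11 m^2/s


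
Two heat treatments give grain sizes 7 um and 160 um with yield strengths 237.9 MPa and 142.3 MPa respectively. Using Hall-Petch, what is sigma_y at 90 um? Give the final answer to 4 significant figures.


sigma_y = sigma0 + k / sqrt(d)
1/sqrt(d1) = 1/sqrt(7e-06) = 377.964;  1/sqrt(d2) = 79.0569
k = (sigma1 - sigma2) / (1/sqrt(d1) - 1/sqrt(d2)) = (237.9 - 142.3) / (377.964 - 79.0569) = 0.319831 MPa*m^0.5
sigma0 = sigma1 - k/sqrt(d1) = 237.9 - 0.319831*377.964 = 117.015 MPa
sigma_y(d3) = 117.015 + 0.319831 / sqrt(9e-05) = 150.7 MPa


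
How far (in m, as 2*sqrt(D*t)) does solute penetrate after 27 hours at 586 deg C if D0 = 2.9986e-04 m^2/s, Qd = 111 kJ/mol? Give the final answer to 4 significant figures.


Step 1: D = D0 * exp(-Qd/(R*T))
T = 859.15 K
D = 2.9986e-04 * exp(-111e3 / (8.314 * 859.15)) = 5.34677e-11 m^2/s
Step 2: L = 2*sqrt(D*t)
t = 27 h = 97200 s
L = 2*sqrt(5.34677e-11 * 97200) = 4.559e-03 m


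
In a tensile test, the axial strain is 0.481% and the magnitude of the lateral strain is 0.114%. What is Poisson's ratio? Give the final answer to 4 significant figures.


nu = -epsilon_lat / epsilon_axial
Lateral strain is contraction (negative), so using magnitudes:
nu = 0.114 / 0.481
nu = 0.237


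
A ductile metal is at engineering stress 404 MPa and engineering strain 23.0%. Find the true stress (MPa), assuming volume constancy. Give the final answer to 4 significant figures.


sigma_true = sigma_eng * (1 + epsilon_eng)
sigma_true = 404 * (1 + 0.23)
sigma_true = 496.9 MPa


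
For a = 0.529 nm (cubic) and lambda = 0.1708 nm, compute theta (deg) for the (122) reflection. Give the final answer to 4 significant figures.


d = a / sqrt(h^2+k^2+l^2)
d = 0.529 / sqrt(9) = 0.176333 nm
lambda = 2*d*sin(theta)  =>  sin(theta) = lambda / (2*d)
sin(theta) = 0.1708 / (2 * 0.176333) = 0.48431
theta = 28.97 deg


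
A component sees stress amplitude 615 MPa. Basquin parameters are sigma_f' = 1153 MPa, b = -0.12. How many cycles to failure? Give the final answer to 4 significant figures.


sigma_a = sigma_f' * (2*Nf)^b
2*Nf = (sigma_a / sigma_f')^(1/b)
2*Nf = (615 / 1153)^(1/-0.12)
2*Nf = 188.199
Nf = 94.1 cycles


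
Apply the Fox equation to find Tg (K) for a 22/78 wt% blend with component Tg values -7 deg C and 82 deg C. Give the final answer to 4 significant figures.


1/Tg = w1/Tg1 + w2/Tg2 (in Kelvin)
Tg1 = 266.15 K, Tg2 = 355.15 K
1/Tg = 0.22/266.15 + 0.78/355.15
Tg = 330.8 K


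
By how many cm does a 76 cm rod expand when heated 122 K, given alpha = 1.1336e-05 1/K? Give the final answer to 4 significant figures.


dL = L0 * alpha * dT
dL = 76 * 1.1336e-05 * 122
dL = 0.1051 cm


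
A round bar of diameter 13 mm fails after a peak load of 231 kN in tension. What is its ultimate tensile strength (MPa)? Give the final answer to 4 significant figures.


A0 = pi*(d/2)^2 = pi*(13/2)^2 = 132.732 mm^2
UTS = F_max / A0 = 231*1000 / 132.732
UTS = 1740 MPa


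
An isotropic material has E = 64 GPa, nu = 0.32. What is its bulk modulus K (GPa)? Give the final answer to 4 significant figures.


K = E / (3*(1-2*nu))
K = 64 / (3*(1-2*0.32))
K = 59.26 GPa


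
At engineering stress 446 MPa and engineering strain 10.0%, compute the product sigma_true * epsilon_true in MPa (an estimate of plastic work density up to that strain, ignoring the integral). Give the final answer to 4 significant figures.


sigma_true = sigma_eng * (1 + epsilon_eng)
sigma_true = 446 * (1 + 0.1) = 490.6 MPa
epsilon_true = ln(1 + epsilon_eng)
epsilon_true = ln(1 + 0.1) = 0.0953102
sigma_true * epsilon_true = 490.6 * 0.0953102 = 46.76 MPa


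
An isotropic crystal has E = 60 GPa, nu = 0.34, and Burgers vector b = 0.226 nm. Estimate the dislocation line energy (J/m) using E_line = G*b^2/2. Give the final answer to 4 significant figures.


Step 1: G = E / (2*(1+nu))
G = 60 / (2*(1+0.34)) = 22.3881 GPa = 2.23881e+10 Pa
Step 2: E_line = G*b^2/2
b = 0.226 nm = 2.26e-10 m
E_line = 0.5 * 2.23881e+10 * (2.26e-10)^2 = 5.717e-10 J/m


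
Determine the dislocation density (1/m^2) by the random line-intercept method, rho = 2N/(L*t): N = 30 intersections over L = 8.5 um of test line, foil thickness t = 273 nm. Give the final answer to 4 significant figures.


rho = 2N / (L * t)
L = 8.5 um = 8.5e-06 m, t = 273 nm = 2.73e-07 m
rho = 2 * 30 / (8.5e-06 * 2.73e-07)
rho = 2.586e+13 1/m^2


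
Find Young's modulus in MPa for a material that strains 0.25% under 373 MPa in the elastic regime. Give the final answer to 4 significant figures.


E = sigma / epsilon
epsilon = 0.25% = 2.5e-03
E = 373 / 2.5e-03
E = 149200 MPa


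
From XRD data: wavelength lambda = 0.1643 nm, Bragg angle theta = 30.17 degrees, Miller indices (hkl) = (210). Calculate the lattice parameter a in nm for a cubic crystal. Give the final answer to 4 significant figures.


d = lambda / (2*sin(theta))
d = 0.1643 / (2*sin(30.17 deg))
d = 0.163461 nm
a = d * sqrt(h^2+k^2+l^2) = 0.163461 * sqrt(5)
a = 0.3655 nm


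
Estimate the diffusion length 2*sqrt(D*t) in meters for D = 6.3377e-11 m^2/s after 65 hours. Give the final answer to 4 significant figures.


t = 65 hr = 234000 s
Diffusion length = 2*sqrt(D*t)
= 2*sqrt(6.3377e-11 * 234000)
= 7.702e-03 m


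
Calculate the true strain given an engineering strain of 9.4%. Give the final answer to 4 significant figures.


epsilon_true = ln(1 + epsilon_eng)
epsilon_true = ln(1 + 0.094)
epsilon_true = 0.08984


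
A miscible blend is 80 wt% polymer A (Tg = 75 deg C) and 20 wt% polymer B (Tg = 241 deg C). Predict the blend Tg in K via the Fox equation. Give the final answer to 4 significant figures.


1/Tg = w1/Tg1 + w2/Tg2 (in Kelvin)
Tg1 = 348.15 K, Tg2 = 514.15 K
1/Tg = 0.8/348.15 + 0.2/514.15
Tg = 372.2 K


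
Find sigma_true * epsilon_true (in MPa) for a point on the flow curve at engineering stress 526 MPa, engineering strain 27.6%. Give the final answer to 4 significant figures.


sigma_true = sigma_eng * (1 + epsilon_eng)
sigma_true = 526 * (1 + 0.276) = 671.176 MPa
epsilon_true = ln(1 + epsilon_eng)
epsilon_true = ln(1 + 0.276) = 0.24373
sigma_true * epsilon_true = 671.176 * 0.24373 = 163.6 MPa


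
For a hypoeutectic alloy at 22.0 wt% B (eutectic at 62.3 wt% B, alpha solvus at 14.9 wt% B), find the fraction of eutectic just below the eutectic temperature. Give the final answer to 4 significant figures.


f_primary = (C_e - C0) / (C_e - C_alpha_max)
f_primary = (62.3 - 22.0) / (62.3 - 14.9)
f_primary = 0.850211
f_eutectic = 1 - 0.850211 = 0.1498


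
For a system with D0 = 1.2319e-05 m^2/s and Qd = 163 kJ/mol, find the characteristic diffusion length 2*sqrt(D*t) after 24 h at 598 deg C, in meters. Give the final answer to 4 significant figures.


Step 1: D = D0 * exp(-Qd/(R*T))
T = 871.15 K
D = 1.2319e-05 * exp(-163e3 / (8.314 * 871.15)) = 2.07325e-15 m^2/s
Step 2: L = 2*sqrt(D*t)
t = 24 h = 86400 s
L = 2*sqrt(2.07325e-15 * 86400) = 2.677e-05 m


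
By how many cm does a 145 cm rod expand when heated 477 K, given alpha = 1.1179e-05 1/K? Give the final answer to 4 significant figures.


dL = L0 * alpha * dT
dL = 145 * 1.1179e-05 * 477
dL = 0.7732 cm


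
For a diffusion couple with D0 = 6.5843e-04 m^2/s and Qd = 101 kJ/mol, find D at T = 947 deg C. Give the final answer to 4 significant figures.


D = D0 * exp(-Qd / (R*T))
T = 1220.15 K
D = 6.5843e-04 * exp(-101e3 / (8.314 * 1220.15))
D = 3.123e-08 m^2/s


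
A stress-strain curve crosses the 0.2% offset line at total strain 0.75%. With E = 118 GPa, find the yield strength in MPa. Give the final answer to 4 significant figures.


Offset strain = 0.002
Elastic strain at yield = total_strain - offset = 7.5e-03 - 0.002 = 5.5e-03
sigma_y = E * elastic_strain = 118000 * 5.5e-03
sigma_y = 649 MPa


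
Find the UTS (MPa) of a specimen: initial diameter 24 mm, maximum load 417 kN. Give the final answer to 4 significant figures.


A0 = pi*(d/2)^2 = pi*(24/2)^2 = 452.389 mm^2
UTS = F_max / A0 = 417*1000 / 452.389
UTS = 921.8 MPa


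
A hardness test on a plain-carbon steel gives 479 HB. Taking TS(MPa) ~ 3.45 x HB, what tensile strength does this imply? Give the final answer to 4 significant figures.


TS (MPa) = 3.45 * HB
TS = 3.45 * 479
TS = 1653 MPa


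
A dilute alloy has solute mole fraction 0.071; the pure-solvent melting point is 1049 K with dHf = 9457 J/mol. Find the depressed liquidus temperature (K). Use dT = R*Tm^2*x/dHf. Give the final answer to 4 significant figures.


dT = R*Tm^2*x / dHf
dT = 8.314 * 1049^2 * 0.071 / 9457
dT = 68.6856 K
T_new = 1049 - 68.6856 = 980.3 K


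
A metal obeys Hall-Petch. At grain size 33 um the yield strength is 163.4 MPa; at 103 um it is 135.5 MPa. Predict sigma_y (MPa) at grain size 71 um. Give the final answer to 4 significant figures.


sigma_y = sigma0 + k / sqrt(d)
1/sqrt(d1) = 1/sqrt(3.3e-05) = 174.078;  1/sqrt(d2) = 98.5329
k = (sigma1 - sigma2) / (1/sqrt(d1) - 1/sqrt(d2)) = (163.4 - 135.5) / (174.078 - 98.5329) = 0.369318 MPa*m^0.5
sigma0 = sigma1 - k/sqrt(d1) = 163.4 - 0.369318*174.078 = 99.1101 MPa
sigma_y(d3) = 99.1101 + 0.369318 / sqrt(7.1e-05) = 142.9 MPa


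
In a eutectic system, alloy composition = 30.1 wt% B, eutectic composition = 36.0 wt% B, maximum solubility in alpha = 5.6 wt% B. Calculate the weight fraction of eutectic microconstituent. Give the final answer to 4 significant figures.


f_primary = (C_e - C0) / (C_e - C_alpha_max)
f_primary = (36.0 - 30.1) / (36.0 - 5.6)
f_primary = 0.194079
f_eutectic = 1 - 0.194079 = 0.8059


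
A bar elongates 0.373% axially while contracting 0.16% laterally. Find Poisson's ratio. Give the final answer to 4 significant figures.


nu = -epsilon_lat / epsilon_axial
Lateral strain is contraction (negative), so using magnitudes:
nu = 0.16 / 0.373
nu = 0.429


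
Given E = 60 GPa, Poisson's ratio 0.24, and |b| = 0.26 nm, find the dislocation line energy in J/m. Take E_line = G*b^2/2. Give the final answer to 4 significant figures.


Step 1: G = E / (2*(1+nu))
G = 60 / (2*(1+0.24)) = 24.1935 GPa = 2.41935e+10 Pa
Step 2: E_line = G*b^2/2
b = 0.26 nm = 2.6e-10 m
E_line = 0.5 * 2.41935e+10 * (2.6e-10)^2 = 8.177e-10 J/m


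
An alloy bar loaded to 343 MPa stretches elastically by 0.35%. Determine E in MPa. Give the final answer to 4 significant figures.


E = sigma / epsilon
epsilon = 0.35% = 3.5e-03
E = 343 / 3.5e-03
E = 98000 MPa


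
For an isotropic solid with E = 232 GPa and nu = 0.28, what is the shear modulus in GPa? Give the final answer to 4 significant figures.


G = E / (2*(1+nu))
G = 232 / (2*(1+0.28))
G = 90.63 GPa
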